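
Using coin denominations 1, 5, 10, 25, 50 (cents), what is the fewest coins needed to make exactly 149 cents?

9

Use the largest denomination that fits, subtract, and repeat.
149 = 2×50 + 1×25 + 2×10 + 4×1
Total coins = 2 + 1 + 2 + 4 = 9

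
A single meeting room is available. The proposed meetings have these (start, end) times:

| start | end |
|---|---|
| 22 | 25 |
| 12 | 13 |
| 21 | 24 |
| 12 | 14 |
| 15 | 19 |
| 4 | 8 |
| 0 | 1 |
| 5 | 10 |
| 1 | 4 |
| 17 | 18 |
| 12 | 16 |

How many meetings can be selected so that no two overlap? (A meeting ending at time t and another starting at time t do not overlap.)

6

Sorted by end: (0,1)  (1,4)  (4,8)  (5,10)  (12,13)  (12,14)  (12,16)  (17,18)  (15,19)  (21,24)  (22,25)
take (0,1); take (1,4); take (4,8); take (12,13); take (17,18); take (21,24); skip (22,25).
Selected 6 meetings.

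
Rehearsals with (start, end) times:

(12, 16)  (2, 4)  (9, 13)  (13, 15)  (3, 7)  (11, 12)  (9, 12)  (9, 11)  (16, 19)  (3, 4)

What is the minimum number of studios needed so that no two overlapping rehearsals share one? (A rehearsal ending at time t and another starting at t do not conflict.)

Count concurrent intervals with a sweep; the peak is the room count.
Events (time:±→running): 2:+→1 3:+→2 3:+→3 … peak 3.

3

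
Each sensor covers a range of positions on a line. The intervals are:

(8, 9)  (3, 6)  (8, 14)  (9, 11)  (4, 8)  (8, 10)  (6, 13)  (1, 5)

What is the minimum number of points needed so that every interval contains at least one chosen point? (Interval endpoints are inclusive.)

Sort by right endpoint; whenever an interval is uncovered, place a point at its right end.
By right end: [1,5]  [3,6]  [4,8]  [8,9]  [8,10]  [9,11]  [6,13]  [8,14]
[1,5] uncovered → point at 5; [8,9] uncovered → point at 9.
Points: 5, 9 (2 total).

2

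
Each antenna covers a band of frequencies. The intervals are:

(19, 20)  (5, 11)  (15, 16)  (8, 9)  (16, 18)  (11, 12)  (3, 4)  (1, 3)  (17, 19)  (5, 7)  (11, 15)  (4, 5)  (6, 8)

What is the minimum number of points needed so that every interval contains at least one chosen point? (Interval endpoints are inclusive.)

Process intervals by earliest right end; each time one isn't hit yet, stab at its right endpoint.
By right end: [1,3]  [3,4]  [4,5]  [5,7]  [6,8]  [8,9]  [5,11]  [11,12]  [11,15]  [15,16]  [16,18]  [17,19]  [19,20]
[1,3] uncovered → point at 3; [4,5] uncovered → point at 5; [6,8] uncovered → point at 8; [11,12] uncovered → point at 12; [15,16] uncovered → point at 16; [17,19] uncovered → point at 19.
Points: 3, 5, 8, 12, 16, 19 (6 total).

6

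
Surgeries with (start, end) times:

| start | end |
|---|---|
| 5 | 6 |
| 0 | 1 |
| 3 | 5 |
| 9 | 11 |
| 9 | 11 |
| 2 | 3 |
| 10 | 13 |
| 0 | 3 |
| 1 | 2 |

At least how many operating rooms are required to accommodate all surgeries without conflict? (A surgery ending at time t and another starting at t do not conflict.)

3

Events (time:±→running): 0:+→1 0:+→2 1:-→1 1:+→2 2:-→1 2:+→2 3:-→1 3:-→0 3:+→1 5:-→0 5:+→1 6:-→0 9:+→1 9:+→2 10:+→3 … peak 3.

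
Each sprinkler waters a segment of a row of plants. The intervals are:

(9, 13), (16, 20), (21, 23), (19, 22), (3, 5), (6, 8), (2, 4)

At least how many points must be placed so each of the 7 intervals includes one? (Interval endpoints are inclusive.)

Process intervals by earliest right end; each time one isn't hit yet, stab at its right endpoint.
By right end: [2,4]  [3,5]  [6,8]  [9,13]  [16,20]  [19,22]  [21,23]
[2,4] uncovered → point at 4; [6,8] uncovered → point at 8; [9,13] uncovered → point at 13; [16,20] uncovered → point at 20; [21,23] uncovered → point at 23.
Points: 4, 8, 13, 20, 23 (5 total).

5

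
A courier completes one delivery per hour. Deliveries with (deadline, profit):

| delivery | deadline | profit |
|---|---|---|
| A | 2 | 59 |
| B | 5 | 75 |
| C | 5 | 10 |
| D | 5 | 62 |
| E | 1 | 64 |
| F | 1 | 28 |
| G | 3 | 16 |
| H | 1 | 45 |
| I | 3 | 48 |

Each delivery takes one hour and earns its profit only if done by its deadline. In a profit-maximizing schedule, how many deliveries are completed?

Profit order: B=75 E=64 D=62 A=59 I=48 H=45 F=28 G=16 C=10
Assign: B→slot 5, E→slot 1, D→slot 4, A→slot 2, I→slot 3, H skipped, F skipped, G skipped, C skipped.
Slots: [1:E] [2:A] [3:I] [4:D] [5:B]
5 of 9 scheduled.

5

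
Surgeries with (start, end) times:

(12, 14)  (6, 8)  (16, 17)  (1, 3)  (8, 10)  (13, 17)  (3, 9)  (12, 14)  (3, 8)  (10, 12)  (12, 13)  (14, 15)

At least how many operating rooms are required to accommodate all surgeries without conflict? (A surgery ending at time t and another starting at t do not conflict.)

3

starts: [1, 3, 3, 6, 8, 10, 12, 12, 12, 13, 14, 16]
ends:   [3, 8, 8, 9, 10, 12, 13, 14, 14, 15, 17, 17]
s1→1 e3→0 s3→1 s3→2 s6→3  — peak 3.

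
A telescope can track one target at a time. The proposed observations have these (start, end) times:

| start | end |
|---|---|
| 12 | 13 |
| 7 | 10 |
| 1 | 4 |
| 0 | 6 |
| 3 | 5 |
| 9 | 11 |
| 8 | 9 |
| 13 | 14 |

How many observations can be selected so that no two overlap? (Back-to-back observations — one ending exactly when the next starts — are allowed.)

5

By end time: (1,4), (3,5), (0,6), (8,9), (7,10), (9,11), (12,13), (13,14).
Pick (1,4); next start ≥ 4 → (8,9); next start ≥ 9 → (9,11); next start ≥ 11 → (12,13); next start ≥ 13 → (13,14).
Selected 5 observations.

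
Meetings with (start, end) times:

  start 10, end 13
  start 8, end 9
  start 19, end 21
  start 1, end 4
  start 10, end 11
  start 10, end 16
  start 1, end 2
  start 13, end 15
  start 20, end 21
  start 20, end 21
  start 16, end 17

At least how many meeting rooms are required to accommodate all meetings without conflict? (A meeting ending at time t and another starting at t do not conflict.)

3

Count concurrent intervals with a sweep; the peak is the room count.
Events (time:±→running): 1:+→1 1:+→2 2:-→1 4:-→0 8:+→1 9:-→0 10:+→1 10:+→2 10:+→3 … peak 3.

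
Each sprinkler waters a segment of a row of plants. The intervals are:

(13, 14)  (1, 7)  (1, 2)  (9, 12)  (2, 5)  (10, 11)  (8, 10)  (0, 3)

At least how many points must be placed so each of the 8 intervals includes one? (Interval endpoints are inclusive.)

3

Process intervals by earliest right end; each time one isn't hit yet, stab at its right endpoint.
By right end: [1,2]  [0,3]  [2,5]  [1,7]  [8,10]  [10,11]  [9,12]  [13,14]
[1,2] uncovered → point at 2; [8,10] uncovered → point at 10; [13,14] uncovered → point at 14.
Points: 2, 10, 14 (3 total).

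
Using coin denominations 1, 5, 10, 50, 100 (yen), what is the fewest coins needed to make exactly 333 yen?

9

333 − 3×100→33 − 3×10→3 − 3×1→0
Total coins = 3 + 3 + 3 = 9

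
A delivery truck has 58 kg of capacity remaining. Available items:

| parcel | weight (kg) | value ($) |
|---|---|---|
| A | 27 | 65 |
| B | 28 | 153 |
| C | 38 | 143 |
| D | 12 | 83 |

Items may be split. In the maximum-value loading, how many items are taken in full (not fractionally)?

Ratios (sorted): D 6.92, B 5.46, C 3.76, A 2.41
take D (12 @ 83); take B (28 @ 153); take 18/38 of C → 67.74. Capacity used 58/58.
2 item(s) taken whole; one partial (take 18/38 of C).

2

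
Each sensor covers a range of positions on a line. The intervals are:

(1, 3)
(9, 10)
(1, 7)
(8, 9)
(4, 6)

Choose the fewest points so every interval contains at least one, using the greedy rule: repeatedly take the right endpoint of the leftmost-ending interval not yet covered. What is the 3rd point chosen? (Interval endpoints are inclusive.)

Process intervals by earliest right end; each time one isn't hit yet, stab at its right endpoint.
By right end: [1,3]  [4,6]  [1,7]  [8,9]  [9,10]
[1,3] uncovered → point at 3; [4,6] uncovered → point at 6; [8,9] uncovered → point at 9.
Points: 3, 6, 9 (3 total).

9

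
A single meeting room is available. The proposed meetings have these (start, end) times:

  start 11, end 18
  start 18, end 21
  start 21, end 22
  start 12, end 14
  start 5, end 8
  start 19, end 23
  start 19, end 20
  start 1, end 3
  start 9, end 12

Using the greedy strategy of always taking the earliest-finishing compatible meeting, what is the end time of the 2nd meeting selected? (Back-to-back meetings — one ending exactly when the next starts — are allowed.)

8

Sort by end time and greedily take each interval whose start is ≥ the last chosen end.
Sorted by end: (1,3)  (5,8)  (9,12)  (12,14)  (11,18)  (19,20)  (18,21)  (21,22)  (19,23)
take (1,3); take (5,8); take (9,12); take (12,14); take (19,20); take (21,22); skip (19,23).
Selected: (1,3) (5,8) (9,12) (12,14) (19,20) (21,22)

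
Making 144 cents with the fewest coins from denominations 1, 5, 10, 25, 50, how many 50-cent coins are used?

Use the largest denomination that fits, subtract, and repeat.
144 = 2×50 + 1×25 + 1×10 + 1×5 + 4×1
Count of 50: 2

2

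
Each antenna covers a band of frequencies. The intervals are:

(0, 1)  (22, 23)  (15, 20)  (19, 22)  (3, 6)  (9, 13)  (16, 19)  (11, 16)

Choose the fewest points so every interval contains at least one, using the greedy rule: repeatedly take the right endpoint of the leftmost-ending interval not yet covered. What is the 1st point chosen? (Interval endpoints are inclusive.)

Process intervals by earliest right end; each time one isn't hit yet, stab at its right endpoint.
By right end: [0,1]  [3,6]  [9,13]  [11,16]  [16,19]  [15,20]  [19,22]  [22,23]
[0,1] uncovered → point at 1; [3,6] uncovered → point at 6; [9,13] uncovered → point at 13; [16,19] uncovered → point at 19; [22,23] uncovered → point at 23.
Points: 1, 6, 13, 19, 23 (5 total).

1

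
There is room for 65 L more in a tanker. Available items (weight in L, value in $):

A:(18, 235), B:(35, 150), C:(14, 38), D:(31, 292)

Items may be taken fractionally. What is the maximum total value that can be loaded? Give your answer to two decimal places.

Greedy by value/weight ratio, highest first.
Ratios (sorted): A 13.06, D 9.42, B 4.29, C 2.71
take A (18 @ 235); take D (31 @ 292); take 16/35 of B → 68.57. Capacity used 65/65.
Total value = 595.57

595.57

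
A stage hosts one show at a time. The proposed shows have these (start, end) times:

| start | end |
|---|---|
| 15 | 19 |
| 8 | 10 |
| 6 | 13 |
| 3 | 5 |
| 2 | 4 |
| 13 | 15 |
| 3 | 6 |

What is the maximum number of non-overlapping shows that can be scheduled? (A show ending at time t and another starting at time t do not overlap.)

4

Sorted by end: (2,4)  (3,5)  (3,6)  (8,10)  (6,13)  (13,15)  (15,19)
take (2,4); skip (3,5); skip (3,6); take (8,10); skip (6,13); take (13,15); take (15,19).
Selected 4 shows.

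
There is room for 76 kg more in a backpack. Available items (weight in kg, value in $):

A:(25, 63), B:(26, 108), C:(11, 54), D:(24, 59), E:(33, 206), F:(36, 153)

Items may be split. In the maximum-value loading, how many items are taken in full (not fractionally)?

2

Greedy by value/weight ratio, highest first.
Order: E (206/33=6.24) > C (54/11=4.91) > F (153/36=4.25) > B (108/26=4.15) > A (63/25=2.52) > D (59/24=2.46)
Fill: take E (33 @ 206) → take C (11 @ 54) → take 32/36 of F → 136.00; 76/76 used.
2 item(s) taken whole; one partial (take 32/36 of F).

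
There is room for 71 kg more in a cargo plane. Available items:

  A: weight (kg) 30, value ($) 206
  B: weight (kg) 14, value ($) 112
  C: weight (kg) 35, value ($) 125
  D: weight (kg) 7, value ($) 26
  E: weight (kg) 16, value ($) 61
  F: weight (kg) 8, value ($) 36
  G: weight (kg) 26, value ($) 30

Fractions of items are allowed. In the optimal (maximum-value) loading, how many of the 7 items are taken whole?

4

Greedy by value/weight ratio, highest first.
Ratios (sorted): B 8.00, A 6.87, F 4.50, E 3.81, D 3.71, C 3.57, G 1.15
take B (14 @ 112); take A (30 @ 206); take F (8 @ 36); take E (16 @ 61); take 3/7 of D → 11.14. Capacity used 71/71.
4 item(s) taken whole; one partial (take 3/7 of D).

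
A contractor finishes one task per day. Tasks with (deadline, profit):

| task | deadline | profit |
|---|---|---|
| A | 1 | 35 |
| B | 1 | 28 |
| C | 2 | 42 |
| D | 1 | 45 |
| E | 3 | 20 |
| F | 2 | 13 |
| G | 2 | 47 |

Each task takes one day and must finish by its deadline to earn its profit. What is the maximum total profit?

Sort by profit descending; place each in the latest free slot ≤ its deadline.
By profit: G(d2,47), D(d1,45), C(d2,42), A(d1,35), B(d1,28), E(d3,20), F(d2,13)
G→slot 2; D→slot 1; C skipped; A skipped; B skipped; E→slot 3; F skipped.
Profit = 45 + 47 + 20 = 112

112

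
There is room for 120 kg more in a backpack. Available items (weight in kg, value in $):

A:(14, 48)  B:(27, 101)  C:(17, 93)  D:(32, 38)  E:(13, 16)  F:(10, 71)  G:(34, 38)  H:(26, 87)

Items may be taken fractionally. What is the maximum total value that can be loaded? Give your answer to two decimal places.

431.44

Sort by value per unit weight and fill in that order.
Order: F (71/10=7.10) > C (93/17=5.47) > B (101/27=3.74) > A (48/14=3.43) > H (87/26=3.35) > E (16/13=1.23) > D (38/32=1.19) > G (38/34=1.12)
Fill: take F (10 @ 71) → take C (17 @ 93) → take B (27 @ 101) → take A (14 @ 48) → take H (26 @ 87) → take E (13 @ 16) → take 13/32 of D → 15.44; 120/120 used.
Total value = 431.44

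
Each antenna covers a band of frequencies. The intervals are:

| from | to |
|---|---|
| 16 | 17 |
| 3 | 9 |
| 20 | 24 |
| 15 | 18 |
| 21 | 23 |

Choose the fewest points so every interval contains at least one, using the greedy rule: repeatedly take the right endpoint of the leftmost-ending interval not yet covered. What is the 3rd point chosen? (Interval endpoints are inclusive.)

Process intervals by earliest right end; each time one isn't hit yet, stab at its right endpoint.
Sorted: [3,9] [16,17] [15,18] [21,23] [20,24]
{[3,9]} hit by 9; {[16,17],[15,18]} hit by 17; {[21,23],[20,24]} hit by 23.
Points: 9, 17, 23 (3 total).

23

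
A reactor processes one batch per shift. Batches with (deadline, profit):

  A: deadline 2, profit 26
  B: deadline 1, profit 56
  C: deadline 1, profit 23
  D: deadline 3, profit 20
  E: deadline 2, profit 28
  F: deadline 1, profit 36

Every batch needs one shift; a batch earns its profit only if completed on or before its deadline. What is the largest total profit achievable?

104

Sort by profit descending; place each in the latest free slot ≤ its deadline.
By profit: B(d1,56), F(d1,36), E(d2,28), A(d2,26), C(d1,23), D(d3,20)
B→slot 1; F skipped; E→slot 2; A skipped; C skipped; D→slot 3.
Profit = 56 + 28 + 20 = 104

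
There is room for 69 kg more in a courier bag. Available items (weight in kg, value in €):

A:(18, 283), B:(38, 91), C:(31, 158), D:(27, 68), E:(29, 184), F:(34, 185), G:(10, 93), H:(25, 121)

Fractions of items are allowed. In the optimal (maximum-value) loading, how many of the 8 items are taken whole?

3

Greedy by value/weight ratio, highest first.
Order: A (283/18=15.72) > G (93/10=9.30) > E (184/29=6.34) > F (185/34=5.44) > C (158/31=5.10) > H (121/25=4.84) > D (68/27=2.52) > B (91/38=2.39)
Fill: take A (18 @ 283) → take G (10 @ 93) → take E (29 @ 184) → take 12/34 of F → 65.29; 69/69 used.
3 item(s) taken whole; one partial (take 12/34 of F).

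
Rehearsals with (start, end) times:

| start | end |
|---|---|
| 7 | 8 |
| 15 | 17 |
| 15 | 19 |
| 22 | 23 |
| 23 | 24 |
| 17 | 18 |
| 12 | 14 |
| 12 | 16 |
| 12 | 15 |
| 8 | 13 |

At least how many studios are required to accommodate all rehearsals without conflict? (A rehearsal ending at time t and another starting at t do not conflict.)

4

Events (time:±→running): 7:+→1 8:-→0 8:+→1 12:+→2 12:+→3 12:+→4 … peak 4.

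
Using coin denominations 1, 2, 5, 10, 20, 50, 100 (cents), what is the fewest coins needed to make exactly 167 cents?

Greedy: take as many of the largest coin as possible, then repeat with the remainder.
167 = 1×100 + 1×50 + 1×10 + 1×5 + 1×2
Total coins = 1 + 1 + 1 + 1 + 1 = 5

5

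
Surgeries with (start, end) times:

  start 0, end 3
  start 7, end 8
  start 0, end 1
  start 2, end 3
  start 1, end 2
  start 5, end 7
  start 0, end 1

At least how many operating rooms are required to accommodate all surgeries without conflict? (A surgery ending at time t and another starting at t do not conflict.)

3

The answer is the maximum number of intervals overlapping at any instant.
Events (time:±→running): 0:+→1 0:+→2 0:+→3 … peak 3.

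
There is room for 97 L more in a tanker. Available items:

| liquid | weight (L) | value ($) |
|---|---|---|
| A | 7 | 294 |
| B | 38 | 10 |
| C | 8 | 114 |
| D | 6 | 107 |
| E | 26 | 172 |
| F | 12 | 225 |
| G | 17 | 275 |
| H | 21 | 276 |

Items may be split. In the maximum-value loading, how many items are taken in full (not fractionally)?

7

Order: A (294/7=42.00) > F (225/12=18.75) > D (107/6=17.83) > G (275/17=16.18) > C (114/8=14.25) > H (276/21=13.14) > E (172/26=6.62) > B (10/38=0.26)
Fill: take A (7 @ 294) → take F (12 @ 225) → take D (6 @ 107) → take G (17 @ 275) → take C (8 @ 114) → take H (21 @ 276) → take E (26 @ 172); 97/97 used.
7 item(s) taken whole.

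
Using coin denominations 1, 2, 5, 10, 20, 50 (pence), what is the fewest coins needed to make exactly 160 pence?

Greedy: take as many of the largest coin as possible, then repeat with the remainder.
160 = 3×50 + 1×10
Total coins = 3 + 1 = 4

4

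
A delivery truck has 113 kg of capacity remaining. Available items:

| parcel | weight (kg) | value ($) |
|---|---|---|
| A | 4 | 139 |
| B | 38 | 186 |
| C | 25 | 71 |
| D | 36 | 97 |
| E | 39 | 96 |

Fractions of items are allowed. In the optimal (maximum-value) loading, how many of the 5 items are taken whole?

Order: A (139/4=34.75) > B (186/38=4.89) > C (71/25=2.84) > D (97/36=2.69) > E (96/39=2.46)
Fill: take A (4 @ 139) → take B (38 @ 186) → take C (25 @ 71) → take D (36 @ 97) → take 10/39 of E → 24.62; 113/113 used.
4 item(s) taken whole; one partial (take 10/39 of E).

4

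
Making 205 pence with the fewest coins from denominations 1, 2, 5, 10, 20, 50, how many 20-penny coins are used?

Greedy: take as many of the largest coin as possible, then repeat with the remainder.
205 = 4×50 + 1×5
Count of 20: 0

0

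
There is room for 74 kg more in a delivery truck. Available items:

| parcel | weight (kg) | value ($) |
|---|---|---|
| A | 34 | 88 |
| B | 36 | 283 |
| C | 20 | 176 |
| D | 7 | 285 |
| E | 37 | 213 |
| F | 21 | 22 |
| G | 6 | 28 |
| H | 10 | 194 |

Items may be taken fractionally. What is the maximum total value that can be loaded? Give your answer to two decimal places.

943.76

Sort by value per unit weight and fill in that order.
Order: D (285/7=40.71) > H (194/10=19.40) > C (176/20=8.80) > B (283/36=7.86) > E (213/37=5.76) > G (28/6=4.67) > A (88/34=2.59) > F (22/21=1.05)
Fill: take D (7 @ 285) → take H (10 @ 194) → take C (20 @ 176) → take B (36 @ 283) → take 1/37 of E → 5.76; 74/74 used.
Total value = 943.76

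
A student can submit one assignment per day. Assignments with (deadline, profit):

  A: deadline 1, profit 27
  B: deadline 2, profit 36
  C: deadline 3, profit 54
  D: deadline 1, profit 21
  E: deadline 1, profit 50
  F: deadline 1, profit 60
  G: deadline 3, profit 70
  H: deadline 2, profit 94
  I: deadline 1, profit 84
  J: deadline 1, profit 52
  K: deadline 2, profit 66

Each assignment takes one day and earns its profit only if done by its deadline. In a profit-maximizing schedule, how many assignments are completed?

3

Take jobs in profit order; each goes to the latest open slot no later than its deadline.
Profit order: H=94 I=84 G=70 K=66 F=60 C=54 J=52 E=50 B=36 A=27 D=21
Assign: H→slot 2, I→slot 1, G→slot 3, K skipped, F skipped, C skipped, J skipped, E skipped, B skipped, A skipped, D skipped.
Slots: [1:I] [2:H] [3:G]
3 of 11 scheduled.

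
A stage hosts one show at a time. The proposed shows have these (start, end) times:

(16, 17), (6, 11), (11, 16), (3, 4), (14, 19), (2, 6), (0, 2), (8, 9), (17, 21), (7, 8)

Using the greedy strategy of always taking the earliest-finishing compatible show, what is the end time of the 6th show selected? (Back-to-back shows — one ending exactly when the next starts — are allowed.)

Order by finish time; keep every interval that doesn't clash with the previous kept one.
Sorted by end: (0,2)  (3,4)  (2,6)  (7,8)  (8,9)  (6,11)  (11,16)  (16,17)  (14,19)  (17,21)
take (0,2); take (3,4); take (7,8); take (8,9); take (11,16); take (16,17); take (17,21).
Selected: (0,2) (3,4) (7,8) (8,9) (11,16) (16,17) (17,21)

17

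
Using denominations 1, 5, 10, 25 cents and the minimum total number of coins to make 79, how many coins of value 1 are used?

Greedy: take as many of the largest coin as possible, then repeat with the remainder.
79 = 3×25 + 4×1
Count of 1: 4

4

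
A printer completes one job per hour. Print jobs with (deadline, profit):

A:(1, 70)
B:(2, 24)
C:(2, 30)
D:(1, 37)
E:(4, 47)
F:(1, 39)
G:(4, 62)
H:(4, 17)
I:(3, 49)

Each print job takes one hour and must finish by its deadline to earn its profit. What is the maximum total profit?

Sort by profit descending; place each in the latest free slot ≤ its deadline.
By profit: A(d1,70), G(d4,62), I(d3,49), E(d4,47), F(d1,39), D(d1,37), C(d2,30), B(d2,24), H(d4,17)
A→slot 1; G→slot 4; I→slot 3; E→slot 2; F skipped; D skipped; C skipped; B skipped; H skipped.
Profit = 70 + 47 + 49 + 62 = 228

228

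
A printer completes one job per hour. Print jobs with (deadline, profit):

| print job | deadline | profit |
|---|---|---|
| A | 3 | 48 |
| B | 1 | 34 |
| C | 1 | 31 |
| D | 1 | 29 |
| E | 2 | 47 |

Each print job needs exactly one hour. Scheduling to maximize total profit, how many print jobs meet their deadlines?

By profit: A(d3,48), E(d2,47), B(d1,34), C(d1,31), D(d1,29)
A→slot 3; E→slot 2; B→slot 1; C skipped; D skipped.
3 of 5 scheduled.

3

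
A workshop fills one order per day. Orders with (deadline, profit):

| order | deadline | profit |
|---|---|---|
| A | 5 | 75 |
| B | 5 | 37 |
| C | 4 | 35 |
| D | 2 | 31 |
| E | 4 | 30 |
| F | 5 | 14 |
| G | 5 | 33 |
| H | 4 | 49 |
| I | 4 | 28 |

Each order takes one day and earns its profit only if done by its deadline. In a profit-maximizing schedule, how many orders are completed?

Profit order: A=75 H=49 B=37 C=35 G=33 D=31 E=30 I=28 F=14
Assign: A→slot 5, H→slot 4, B→slot 3, C→slot 2, G→slot 1, D skipped, E skipped, I skipped, F skipped.
Slots: [1:G] [2:C] [3:B] [4:H] [5:A]
5 of 9 scheduled.

5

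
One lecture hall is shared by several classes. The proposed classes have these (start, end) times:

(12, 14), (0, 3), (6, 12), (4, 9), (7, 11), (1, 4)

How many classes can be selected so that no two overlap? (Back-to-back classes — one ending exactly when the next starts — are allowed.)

By end time: (0,3), (1,4), (4,9), (7,11), (6,12), (12,14).
Pick (0,3); next start ≥ 3 → (4,9); next start ≥ 9 → (12,14).
Selected 3 classes.

3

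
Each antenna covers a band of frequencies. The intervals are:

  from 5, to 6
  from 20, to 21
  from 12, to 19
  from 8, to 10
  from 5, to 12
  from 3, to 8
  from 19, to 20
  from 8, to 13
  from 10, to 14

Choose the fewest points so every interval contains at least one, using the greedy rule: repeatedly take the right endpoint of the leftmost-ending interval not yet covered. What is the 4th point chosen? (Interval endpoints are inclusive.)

Sort by right endpoint; whenever an interval is uncovered, place a point at its right end.
By right end: [5,6]  [3,8]  [8,10]  [5,12]  [8,13]  [10,14]  [12,19]  [19,20]  [20,21]
[5,6] uncovered → point at 6; [8,10] uncovered → point at 10; [12,19] uncovered → point at 19; [20,21] uncovered → point at 21.
Points: 6, 10, 19, 21 (4 total).

21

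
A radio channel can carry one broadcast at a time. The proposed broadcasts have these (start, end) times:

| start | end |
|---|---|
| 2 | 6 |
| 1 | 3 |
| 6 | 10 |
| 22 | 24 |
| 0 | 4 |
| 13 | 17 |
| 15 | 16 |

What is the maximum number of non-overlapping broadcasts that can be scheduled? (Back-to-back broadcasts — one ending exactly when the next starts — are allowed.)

Greedy by earliest finish: after sorting by end time, pick each interval compatible with the last pick.
By end time: (1,3), (0,4), (2,6), (6,10), (15,16), (13,17), (22,24).
Pick (1,3); next start ≥ 3 → (6,10); next start ≥ 10 → (15,16); next start ≥ 16 → (22,24).
Selected 4 broadcasts.

4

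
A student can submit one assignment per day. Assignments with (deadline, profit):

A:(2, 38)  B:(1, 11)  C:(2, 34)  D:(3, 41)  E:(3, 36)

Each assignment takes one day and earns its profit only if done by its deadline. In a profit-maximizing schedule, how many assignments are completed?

Profit order: D=41 A=38 E=36 C=34 B=11
Assign: D→slot 3, A→slot 2, E→slot 1, C skipped, B skipped.
Slots: [1:E] [2:A] [3:D]
3 of 5 scheduled.

3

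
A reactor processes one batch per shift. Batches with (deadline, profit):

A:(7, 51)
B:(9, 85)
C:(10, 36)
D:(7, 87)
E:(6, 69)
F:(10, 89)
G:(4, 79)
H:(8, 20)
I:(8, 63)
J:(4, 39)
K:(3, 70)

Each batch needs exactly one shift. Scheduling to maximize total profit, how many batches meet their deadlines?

10

Profit order: F=89 D=87 B=85 G=79 K=70 E=69 I=63 A=51 J=39 C=36 H=20
Assign: F→slot 10, D→slot 7, B→slot 9, G→slot 4, K→slot 3, E→slot 6, I→slot 8, A→slot 5, J→slot 2, C→slot 1, H skipped.
Slots: [1:C] [2:J] [3:K] [4:G] [5:A] [6:E] [7:D] [8:I] [9:B] [10:F]
10 of 11 scheduled.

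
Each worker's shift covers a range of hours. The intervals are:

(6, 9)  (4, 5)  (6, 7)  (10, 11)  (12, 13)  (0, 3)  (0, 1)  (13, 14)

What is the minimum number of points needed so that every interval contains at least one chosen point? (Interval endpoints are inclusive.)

5

Sort by right endpoint; whenever an interval is uncovered, place a point at its right end.
By right end: [0,1]  [0,3]  [4,5]  [6,7]  [6,9]  [10,11]  [12,13]  [13,14]
[0,1] uncovered → point at 1; [4,5] uncovered → point at 5; [6,7] uncovered → point at 7; [10,11] uncovered → point at 11; [12,13] uncovered → point at 13.
Points: 1, 5, 7, 11, 13 (5 total).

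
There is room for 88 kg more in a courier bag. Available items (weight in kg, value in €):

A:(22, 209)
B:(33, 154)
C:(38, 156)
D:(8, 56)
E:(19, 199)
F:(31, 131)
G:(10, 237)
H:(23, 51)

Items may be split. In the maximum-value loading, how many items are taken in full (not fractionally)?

4

Sort by value per unit weight and fill in that order.
Order: G (237/10=23.70) > E (199/19=10.47) > A (209/22=9.50) > D (56/8=7.00) > B (154/33=4.67) > F (131/31=4.23) > C (156/38=4.11) > H (51/23=2.22)
Fill: take G (10 @ 237) → take E (19 @ 199) → take A (22 @ 209) → take D (8 @ 56) → take 29/33 of B → 135.33; 88/88 used.
4 item(s) taken whole; one partial (take 29/33 of B).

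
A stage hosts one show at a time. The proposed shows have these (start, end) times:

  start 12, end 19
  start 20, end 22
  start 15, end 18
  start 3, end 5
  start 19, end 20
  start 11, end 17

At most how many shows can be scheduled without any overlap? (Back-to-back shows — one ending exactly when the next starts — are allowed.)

Sorted by end: (3,5)  (11,17)  (15,18)  (12,19)  (19,20)  (20,22)
take (3,5); take (11,17); take (19,20); take (20,22).
Selected 4 shows.

4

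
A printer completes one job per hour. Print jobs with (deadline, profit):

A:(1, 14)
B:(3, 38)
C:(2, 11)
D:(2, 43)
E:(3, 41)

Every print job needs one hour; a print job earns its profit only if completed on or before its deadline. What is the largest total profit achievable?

122

Take jobs in profit order; each goes to the latest open slot no later than its deadline.
By profit: D(d2,43), E(d3,41), B(d3,38), A(d1,14), C(d2,11)
D→slot 2; E→slot 3; B→slot 1; A skipped; C skipped.
Profit = 38 + 43 + 41 = 122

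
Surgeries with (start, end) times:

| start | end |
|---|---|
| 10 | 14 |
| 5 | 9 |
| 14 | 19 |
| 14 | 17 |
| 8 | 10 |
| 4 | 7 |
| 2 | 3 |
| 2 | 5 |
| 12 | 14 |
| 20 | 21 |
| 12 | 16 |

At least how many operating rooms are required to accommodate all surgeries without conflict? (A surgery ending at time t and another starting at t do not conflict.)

3

Count concurrent intervals with a sweep; the peak is the room count.
starts: [2, 2, 4, 5, 8, 10, 12, 12, 14, 14, 20]
ends:   [3, 5, 7, 9, 10, 14, 14, 16, 17, 19, 21]
s2→1 s2→2 e3→1 s4→2 e5→1 s5→2 e7→1 s8→2 e9→1 e10→0 s10→1 s12→2 s12→3  — peak 3.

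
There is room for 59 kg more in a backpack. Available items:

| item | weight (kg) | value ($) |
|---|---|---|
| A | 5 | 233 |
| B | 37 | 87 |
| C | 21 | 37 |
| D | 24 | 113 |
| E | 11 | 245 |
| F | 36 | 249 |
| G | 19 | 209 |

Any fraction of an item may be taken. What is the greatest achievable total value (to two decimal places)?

853.00

Ratios (sorted): A 46.60, E 22.27, G 11.00, F 6.92, D 4.71, B 2.35, C 1.76
take A (5 @ 233); take E (11 @ 245); take G (19 @ 209); take 24/36 of F → 166.00. Capacity used 59/59.
Total value = 853.00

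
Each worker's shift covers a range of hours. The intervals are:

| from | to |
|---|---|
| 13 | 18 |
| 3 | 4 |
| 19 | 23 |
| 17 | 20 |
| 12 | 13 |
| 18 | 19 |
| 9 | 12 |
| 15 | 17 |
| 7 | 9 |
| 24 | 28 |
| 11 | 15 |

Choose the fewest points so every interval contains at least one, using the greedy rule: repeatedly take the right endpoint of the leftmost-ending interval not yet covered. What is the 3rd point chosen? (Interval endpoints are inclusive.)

13

Process intervals by earliest right end; each time one isn't hit yet, stab at its right endpoint.
By right end: [3,4]  [7,9]  [9,12]  [12,13]  [11,15]  [15,17]  [13,18]  [18,19]  [17,20]  [19,23]  [24,28]
[3,4] uncovered → point at 4; [7,9] uncovered → point at 9; [12,13] uncovered → point at 13; [15,17] uncovered → point at 17; [18,19] uncovered → point at 19; [24,28] uncovered → point at 28.
Points: 4, 9, 13, 17, 19, 28 (6 total).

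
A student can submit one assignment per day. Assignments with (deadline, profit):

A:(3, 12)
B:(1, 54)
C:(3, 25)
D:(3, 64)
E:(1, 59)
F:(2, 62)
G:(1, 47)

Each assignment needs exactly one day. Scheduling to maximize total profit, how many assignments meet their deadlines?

3

Take jobs in profit order; each goes to the latest open slot no later than its deadline.
Profit order: D=64 F=62 E=59 B=54 G=47 C=25 A=12
Assign: D→slot 3, F→slot 2, E→slot 1, B skipped, G skipped, C skipped, A skipped.
Slots: [1:E] [2:F] [3:D]
3 of 7 scheduled.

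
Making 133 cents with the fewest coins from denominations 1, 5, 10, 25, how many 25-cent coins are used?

5

133 = 5×25 + 1×5 + 3×1
Count of 25: 5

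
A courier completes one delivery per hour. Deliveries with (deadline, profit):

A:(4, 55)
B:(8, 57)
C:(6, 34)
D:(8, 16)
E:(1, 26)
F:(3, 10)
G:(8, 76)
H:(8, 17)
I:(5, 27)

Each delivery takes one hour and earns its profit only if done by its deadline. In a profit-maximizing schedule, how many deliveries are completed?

Profit order: G=76 B=57 A=55 C=34 I=27 E=26 H=17 D=16 F=10
Assign: G→slot 8, B→slot 7, A→slot 4, C→slot 6, I→slot 5, E→slot 1, H→slot 3, D→slot 2, F skipped.
Slots: [1:E] [2:D] [3:H] [4:A] [5:I] [6:C] [7:B] [8:G]
8 of 9 scheduled.

8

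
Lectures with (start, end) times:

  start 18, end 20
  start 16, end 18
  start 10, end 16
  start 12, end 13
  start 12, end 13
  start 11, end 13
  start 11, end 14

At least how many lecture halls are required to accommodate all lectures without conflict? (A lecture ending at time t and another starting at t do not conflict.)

5

Count concurrent intervals with a sweep; the peak is the room count.
starts: [10, 11, 11, 12, 12, 16, 18]
ends:   [13, 13, 13, 14, 16, 18, 20]
s10→1 s11→2 s11→3 s12→4 s12→5  — peak 5.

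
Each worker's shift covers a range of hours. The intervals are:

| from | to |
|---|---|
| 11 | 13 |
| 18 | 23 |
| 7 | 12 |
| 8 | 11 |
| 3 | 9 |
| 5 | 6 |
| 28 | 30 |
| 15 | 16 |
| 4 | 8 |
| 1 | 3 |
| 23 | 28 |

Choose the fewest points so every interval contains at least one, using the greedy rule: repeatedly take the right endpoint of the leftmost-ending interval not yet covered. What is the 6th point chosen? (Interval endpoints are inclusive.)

Sort by right endpoint; whenever an interval is uncovered, place a point at its right end.
By right end: [1,3]  [5,6]  [4,8]  [3,9]  [8,11]  [7,12]  [11,13]  [15,16]  [18,23]  [23,28]  [28,30]
[1,3] uncovered → point at 3; [5,6] uncovered → point at 6; [8,11] uncovered → point at 11; [15,16] uncovered → point at 16; [18,23] uncovered → point at 23; [28,30] uncovered → point at 30.
Points: 3, 6, 11, 16, 23, 30 (6 total).

30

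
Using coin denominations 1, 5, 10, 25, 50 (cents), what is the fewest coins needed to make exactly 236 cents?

7

236 = 4×50 + 1×25 + 1×10 + 1×1
Total coins = 4 + 1 + 1 + 1 = 7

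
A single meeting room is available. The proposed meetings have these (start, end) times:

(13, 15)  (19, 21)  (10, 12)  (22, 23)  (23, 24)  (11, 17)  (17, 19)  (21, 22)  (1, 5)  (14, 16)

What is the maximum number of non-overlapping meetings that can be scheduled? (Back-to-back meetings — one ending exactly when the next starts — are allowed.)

By end time: (1,5), (10,12), (13,15), (14,16), (11,17), (17,19), (19,21), (21,22), (22,23), (23,24).
Pick (1,5); next start ≥ 5 → (10,12); next start ≥ 12 → (13,15); next start ≥ 15 → (17,19); next start ≥ 19 → (19,21); next start ≥ 21 → (21,22); next start ≥ 22 → (22,23); next start ≥ 23 → (23,24).
Selected 8 meetings.

8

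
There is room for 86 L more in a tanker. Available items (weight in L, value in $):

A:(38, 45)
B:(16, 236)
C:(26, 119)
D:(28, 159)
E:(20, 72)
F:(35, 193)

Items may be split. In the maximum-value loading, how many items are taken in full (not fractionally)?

3

Sort by value per unit weight and fill in that order.
Order: B (236/16=14.75) > D (159/28=5.68) > F (193/35=5.51) > C (119/26=4.58) > E (72/20=3.60) > A (45/38=1.18)
Fill: take B (16 @ 236) → take D (28 @ 159) → take F (35 @ 193) → take 7/26 of C → 32.04; 86/86 used.
3 item(s) taken whole; one partial (take 7/26 of C).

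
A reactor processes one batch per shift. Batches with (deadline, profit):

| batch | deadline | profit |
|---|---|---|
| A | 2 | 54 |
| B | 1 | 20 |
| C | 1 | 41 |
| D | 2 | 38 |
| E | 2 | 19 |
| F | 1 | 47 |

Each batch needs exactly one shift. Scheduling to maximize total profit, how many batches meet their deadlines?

2

Take jobs in profit order; each goes to the latest open slot no later than its deadline.
Profit order: A=54 F=47 C=41 D=38 B=20 E=19
Assign: A→slot 2, F→slot 1, C skipped, D skipped, B skipped, E skipped.
Slots: [1:F] [2:A]
2 of 6 scheduled.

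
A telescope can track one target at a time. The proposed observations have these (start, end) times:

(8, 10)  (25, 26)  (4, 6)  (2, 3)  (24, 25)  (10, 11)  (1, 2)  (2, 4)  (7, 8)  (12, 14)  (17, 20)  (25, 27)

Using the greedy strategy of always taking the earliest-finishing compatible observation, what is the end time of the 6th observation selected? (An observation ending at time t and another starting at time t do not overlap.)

Greedy by earliest finish: after sorting by end time, pick each interval compatible with the last pick.
By end time: (1,2), (2,3), (2,4), (4,6), (7,8), (8,10), (10,11), (12,14), (17,20), (24,25), (25,26), (25,27).
Pick (1,2); next start ≥ 2 → (2,3); next start ≥ 3 → (4,6); next start ≥ 6 → (7,8); next start ≥ 8 → (8,10); next start ≥ 10 → (10,11); next start ≥ 11 → (12,14); next start ≥ 14 → (17,20); next start ≥ 20 → (24,25); next start ≥ 25 → (25,26).
Selected: (1,2) (2,3) (4,6) (7,8) (8,10) (10,11) (12,14) (17,20) (24,25) (25,26)

11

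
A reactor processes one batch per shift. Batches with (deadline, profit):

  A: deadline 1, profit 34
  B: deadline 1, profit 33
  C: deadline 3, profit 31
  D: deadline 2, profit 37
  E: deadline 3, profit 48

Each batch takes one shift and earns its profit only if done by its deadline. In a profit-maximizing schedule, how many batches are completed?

Take jobs in profit order; each goes to the latest open slot no later than its deadline.
Profit order: E=48 D=37 A=34 B=33 C=31
Assign: E→slot 3, D→slot 2, A→slot 1, B skipped, C skipped.
Slots: [1:A] [2:D] [3:E]
3 of 5 scheduled.

3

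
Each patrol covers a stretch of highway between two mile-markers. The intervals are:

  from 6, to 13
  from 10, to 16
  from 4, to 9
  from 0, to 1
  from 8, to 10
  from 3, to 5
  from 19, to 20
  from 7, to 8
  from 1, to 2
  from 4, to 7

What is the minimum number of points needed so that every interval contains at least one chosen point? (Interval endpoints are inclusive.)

5

By right end: [0,1]  [1,2]  [3,5]  [4,7]  [7,8]  [4,9]  [8,10]  [6,13]  [10,16]  [19,20]
[0,1] uncovered → point at 1; [3,5] uncovered → point at 5; [7,8] uncovered → point at 8; [10,16] uncovered → point at 16; [19,20] uncovered → point at 20.
Points: 1, 5, 8, 16, 20 (5 total).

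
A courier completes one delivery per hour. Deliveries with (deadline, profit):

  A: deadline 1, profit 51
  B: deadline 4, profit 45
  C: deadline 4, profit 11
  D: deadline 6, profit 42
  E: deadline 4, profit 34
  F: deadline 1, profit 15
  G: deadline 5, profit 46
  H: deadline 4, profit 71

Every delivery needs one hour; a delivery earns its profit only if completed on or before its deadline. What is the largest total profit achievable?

289

Sort by profit descending; place each in the latest free slot ≤ its deadline.
Profit order: H=71 A=51 G=46 B=45 D=42 E=34 F=15 C=11
Assign: H→slot 4, A→slot 1, G→slot 5, B→slot 3, D→slot 6, E→slot 2, F skipped, C skipped.
Slots: [1:A] [2:E] [3:B] [4:H] [5:G] [6:D]
Profit = 51 + 34 + 45 + 71 + 46 + 42 = 289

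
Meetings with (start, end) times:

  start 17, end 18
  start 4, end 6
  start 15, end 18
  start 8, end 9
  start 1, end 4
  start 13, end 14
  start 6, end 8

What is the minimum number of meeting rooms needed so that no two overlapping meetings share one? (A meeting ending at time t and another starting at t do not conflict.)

Events (time:±→running): 1:+→1 4:-→0 4:+→1 6:-→0 6:+→1 8:-→0 8:+→1 9:-→0 13:+→1 14:-→0 15:+→1 17:+→2 … peak 2.

2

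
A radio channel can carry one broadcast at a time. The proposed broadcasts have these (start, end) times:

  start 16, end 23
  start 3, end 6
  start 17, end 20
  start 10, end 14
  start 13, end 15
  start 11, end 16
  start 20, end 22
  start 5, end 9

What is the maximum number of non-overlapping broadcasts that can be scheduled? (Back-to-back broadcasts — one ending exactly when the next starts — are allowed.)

4

Sort by end time and greedily take each interval whose start is ≥ the last chosen end.
By end time: (3,6), (5,9), (10,14), (13,15), (11,16), (17,20), (20,22), (16,23).
Pick (3,6); next start ≥ 6 → (10,14); next start ≥ 14 → (17,20); next start ≥ 20 → (20,22).
Selected 4 broadcasts.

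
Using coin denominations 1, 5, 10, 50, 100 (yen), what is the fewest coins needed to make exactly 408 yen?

8

408 = 4×100 + 1×5 + 3×1
Total coins = 4 + 1 + 3 = 8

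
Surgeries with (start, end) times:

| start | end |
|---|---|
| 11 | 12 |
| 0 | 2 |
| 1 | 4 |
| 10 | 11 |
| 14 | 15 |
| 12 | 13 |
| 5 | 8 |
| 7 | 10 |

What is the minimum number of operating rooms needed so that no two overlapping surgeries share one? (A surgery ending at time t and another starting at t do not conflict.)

starts: [0, 1, 5, 7, 10, 11, 12, 14]
ends:   [2, 4, 8, 10, 11, 12, 13, 15]
s0→1 s1→2  — peak 2.

2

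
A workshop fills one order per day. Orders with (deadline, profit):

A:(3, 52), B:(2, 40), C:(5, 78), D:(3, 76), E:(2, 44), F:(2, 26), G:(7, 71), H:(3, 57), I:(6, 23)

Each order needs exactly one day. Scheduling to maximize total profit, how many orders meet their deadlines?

Sort by profit descending; place each in the latest free slot ≤ its deadline.
By profit: C(d5,78), D(d3,76), G(d7,71), H(d3,57), A(d3,52), E(d2,44), B(d2,40), F(d2,26), I(d6,23)
C→slot 5; D→slot 3; G→slot 7; H→slot 2; A→slot 1; E skipped; B skipped; F skipped; I→slot 6.
6 of 9 scheduled.

6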